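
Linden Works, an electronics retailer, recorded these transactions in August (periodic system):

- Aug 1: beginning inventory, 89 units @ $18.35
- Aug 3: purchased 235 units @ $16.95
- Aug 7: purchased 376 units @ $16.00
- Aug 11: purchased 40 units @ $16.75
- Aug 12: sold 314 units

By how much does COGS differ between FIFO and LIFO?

$392.90

FIFO COGS: 89 @ $18.35 + 225 @ $16.95 = $5,446.90
LIFO COGS: 40 @ $16.75 + 274 @ $16.00 = $5,054.00
Difference = |$5,446.90 − $5,054.00| = $392.90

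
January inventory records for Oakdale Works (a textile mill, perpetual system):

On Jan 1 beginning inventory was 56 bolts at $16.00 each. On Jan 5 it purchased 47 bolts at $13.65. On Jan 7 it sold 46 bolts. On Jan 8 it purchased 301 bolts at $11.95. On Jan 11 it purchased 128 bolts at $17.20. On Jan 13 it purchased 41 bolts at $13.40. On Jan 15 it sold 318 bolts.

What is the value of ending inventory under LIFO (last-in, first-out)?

Ending inventory = $2,726.05

Jan 7, 46 sold [LIFO — newest first]: 46 @ $13.65 = $627.90
Jan 15, 318 sold [LIFO — newest first]: 41 @ $13.40 + 128 @ $17.20 + 149 @ $11.95 = $4,531.55
Total COGS = $627.90 + $4,531.55 = $5,159.45
Ending inventory: 56 @ $16.00 + 1 @ $13.65 + 152 @ $11.95 = $2,726.05
Check: goods available $7,885.50 = COGS $5,159.45 + ending $2,726.05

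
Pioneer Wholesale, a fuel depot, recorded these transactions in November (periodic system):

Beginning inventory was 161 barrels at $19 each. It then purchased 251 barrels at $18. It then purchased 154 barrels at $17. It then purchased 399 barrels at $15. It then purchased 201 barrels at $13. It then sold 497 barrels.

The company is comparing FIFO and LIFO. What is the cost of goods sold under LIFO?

FIFO COGS: 161 @ $19 + 251 @ $18 + 85 @ $17 = $9,022
LIFO COGS: 201 @ $13 + 296 @ $15 = $7,053

COGS = $7,053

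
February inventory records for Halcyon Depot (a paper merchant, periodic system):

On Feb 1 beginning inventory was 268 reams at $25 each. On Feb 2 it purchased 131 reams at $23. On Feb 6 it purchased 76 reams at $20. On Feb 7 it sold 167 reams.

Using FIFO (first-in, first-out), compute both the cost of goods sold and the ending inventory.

Feb 7, 167 sold [FIFO — oldest first]: 167 @ $25 = $4,175
Ending inventory: 101 @ $25 + 131 @ $23 + 76 @ $20 = $7,058
Check: goods available $11,233 = COGS $4,175 + ending $7,058

COGS = $4,175; ending inventory = $7,058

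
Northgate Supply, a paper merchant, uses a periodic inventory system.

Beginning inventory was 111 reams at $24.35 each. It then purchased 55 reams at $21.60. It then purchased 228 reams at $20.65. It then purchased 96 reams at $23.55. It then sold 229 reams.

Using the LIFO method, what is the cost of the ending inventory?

Ending inventory = $5,852.60

Sale 1 (229) [LIFO — newest first]: 96 @ $23.55 + 133 @ $20.65 = $5,007.25
Ending inventory: 111 @ $24.35 + 55 @ $21.60 + 95 @ $20.65 = $5,852.60
Check: goods available $10,859.85 = COGS $5,007.25 + ending $5,852.60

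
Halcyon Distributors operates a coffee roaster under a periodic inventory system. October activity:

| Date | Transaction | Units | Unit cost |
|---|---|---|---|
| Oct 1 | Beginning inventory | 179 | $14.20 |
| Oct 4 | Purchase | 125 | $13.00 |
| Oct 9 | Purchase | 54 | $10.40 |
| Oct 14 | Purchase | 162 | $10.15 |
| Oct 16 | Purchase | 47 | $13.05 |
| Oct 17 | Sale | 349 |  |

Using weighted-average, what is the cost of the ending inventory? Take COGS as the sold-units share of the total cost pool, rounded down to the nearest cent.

Oct 17, sell 349: 349/567 × $6,986.05 → $4,300.05
Ending inventory (cost pool remaining) = $2,686.00
Check: goods available $6,986.05 = COGS $4,300.05 + ending $2,686.00

Ending inventory = $2,686.00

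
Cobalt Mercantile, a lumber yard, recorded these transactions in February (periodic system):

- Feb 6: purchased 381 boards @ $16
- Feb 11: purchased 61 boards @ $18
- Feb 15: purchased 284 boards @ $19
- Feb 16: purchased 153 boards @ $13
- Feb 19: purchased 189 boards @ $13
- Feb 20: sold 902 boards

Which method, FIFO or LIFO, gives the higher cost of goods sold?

FIFO

FIFO COGS: 381 @ $16 + 61 @ $18 + 284 @ $19 + 153 @ $13 + 23 @ $13 = $14,878
LIFO COGS: 189 @ $13 + 153 @ $13 + 284 @ $19 + 61 @ $18 + 215 @ $16 = $14,380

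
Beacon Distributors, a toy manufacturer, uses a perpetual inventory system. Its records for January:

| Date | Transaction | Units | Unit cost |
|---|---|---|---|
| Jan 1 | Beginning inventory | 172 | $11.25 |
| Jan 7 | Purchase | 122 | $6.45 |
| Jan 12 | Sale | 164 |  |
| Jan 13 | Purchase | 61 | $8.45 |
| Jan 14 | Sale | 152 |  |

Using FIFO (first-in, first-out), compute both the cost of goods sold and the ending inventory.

Jan 12, 164 sold [FIFO — oldest first]: 164 @ $11.25 = $1,845.00
Jan 14, 152 sold [FIFO — oldest first]: 8 @ $11.25 + 122 @ $6.45 + 22 @ $8.45 = $1,062.80
Total COGS = $1,845.00 + $1,062.80 = $2,907.80
Ending inventory: 39 @ $8.45 = $329.55

COGS = $2,907.80; ending inventory = $329.55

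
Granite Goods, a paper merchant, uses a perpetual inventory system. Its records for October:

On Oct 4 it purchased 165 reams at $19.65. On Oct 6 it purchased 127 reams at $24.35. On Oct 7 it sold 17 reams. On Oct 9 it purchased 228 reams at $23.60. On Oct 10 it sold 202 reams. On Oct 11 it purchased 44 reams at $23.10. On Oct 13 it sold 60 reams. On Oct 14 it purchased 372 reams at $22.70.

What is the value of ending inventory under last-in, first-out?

Oct 7, 17 sold [LIFO — newest first]: 17 @ $24.35 = $413.95
Oct 10, 202 sold [LIFO — newest first]: 202 @ $23.60 = $4,767.20
Oct 13, 60 sold [LIFO — newest first]: 44 @ $23.10 + 16 @ $23.60 = $1,394.00
Total COGS = $413.95 + $4,767.20 + $1,394.00 = $6,575.15
Ending inventory: 165 @ $19.65 + 110 @ $24.35 + 10 @ $23.60 + 372 @ $22.70 = $14,601.15

Ending inventory = $14,601.15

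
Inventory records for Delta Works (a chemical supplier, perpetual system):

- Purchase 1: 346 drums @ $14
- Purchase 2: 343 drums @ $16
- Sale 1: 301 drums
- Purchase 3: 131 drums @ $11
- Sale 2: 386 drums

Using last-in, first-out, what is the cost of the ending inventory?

Sale 1 (301) [LIFO — newest first]: 301 @ $16 = $4,816
Sale 2 (386) [LIFO — newest first]: 131 @ $11 + 42 @ $16 + 213 @ $14 = $5,095
Total COGS = $4,816 + $5,095 = $9,911
Ending inventory: 133 @ $14 = $1,862
Check: goods available $11,773 = COGS $9,911 + ending $1,862

Ending inventory = $1,862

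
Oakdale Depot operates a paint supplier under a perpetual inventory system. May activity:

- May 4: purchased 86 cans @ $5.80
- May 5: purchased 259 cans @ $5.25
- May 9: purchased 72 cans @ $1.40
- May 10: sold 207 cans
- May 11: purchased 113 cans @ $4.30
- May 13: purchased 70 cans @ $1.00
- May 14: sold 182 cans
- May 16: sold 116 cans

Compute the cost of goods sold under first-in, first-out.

May 10, 207 sold [FIFO — oldest first]: 86 @ $5.80 + 121 @ $5.25 = $1,134.05
May 14, 182 sold [FIFO — oldest first]: 138 @ $5.25 + 44 @ $1.40 = $786.10
May 16, 116 sold [FIFO — oldest first]: 28 @ $1.40 + 88 @ $4.30 = $417.60
Total COGS = $1,134.05 + $786.10 + $417.60 = $2,337.75
Ending inventory: 25 @ $4.30 + 70 @ $1.00 = $177.50

COGS = $2,337.75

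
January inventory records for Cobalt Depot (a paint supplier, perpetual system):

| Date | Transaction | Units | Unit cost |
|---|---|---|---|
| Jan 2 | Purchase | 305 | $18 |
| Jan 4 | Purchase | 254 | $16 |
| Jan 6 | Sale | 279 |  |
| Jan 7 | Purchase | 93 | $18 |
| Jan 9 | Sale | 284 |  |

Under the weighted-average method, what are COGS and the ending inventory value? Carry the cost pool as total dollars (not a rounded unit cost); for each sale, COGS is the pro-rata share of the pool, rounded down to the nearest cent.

COGS = $9,686.71; ending inventory = $1,541.29

After Jan 2: 305 on hand, pool $5,490.00 (≈ $18.0000 each)
After Jan 4: 559 on hand, pool $9,554.00 (≈ $17.0912 each)
Jan 6, sell 279: 279/559 × $9,554.00 → $4,768.45
After Jan 7: 373 on hand, pool $6,459.55 (≈ $17.3178 each)
Jan 9, sell 284: 284/373 × $6,459.55 → $4,918.26
Total COGS = $4,768.45 + $4,918.26 = $9,686.71
Ending inventory (cost pool remaining) = $1,541.29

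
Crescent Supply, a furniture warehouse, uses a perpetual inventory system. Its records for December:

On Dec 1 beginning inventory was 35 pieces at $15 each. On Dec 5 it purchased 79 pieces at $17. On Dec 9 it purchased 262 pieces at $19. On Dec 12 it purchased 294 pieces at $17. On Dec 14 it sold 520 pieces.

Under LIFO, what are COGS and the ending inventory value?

Dec 14, 520 sold [LIFO — newest first]: 294 @ $17 + 226 @ $19 = $9,292
Ending inventory: 35 @ $15 + 79 @ $17 + 36 @ $19 = $2,552

COGS = $9,292; ending inventory = $2,552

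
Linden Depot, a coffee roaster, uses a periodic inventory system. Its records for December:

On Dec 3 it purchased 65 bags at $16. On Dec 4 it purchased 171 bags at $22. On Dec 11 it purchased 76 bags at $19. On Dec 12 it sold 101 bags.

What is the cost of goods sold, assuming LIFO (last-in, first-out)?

COGS = $1,994

Dec 12, 101 sold [LIFO — newest first]: 76 @ $19 + 25 @ $22 = $1,994
Ending inventory: 65 @ $16 + 146 @ $22 = $4,252
Check: goods available $6,246 = COGS $1,994 + ending $4,252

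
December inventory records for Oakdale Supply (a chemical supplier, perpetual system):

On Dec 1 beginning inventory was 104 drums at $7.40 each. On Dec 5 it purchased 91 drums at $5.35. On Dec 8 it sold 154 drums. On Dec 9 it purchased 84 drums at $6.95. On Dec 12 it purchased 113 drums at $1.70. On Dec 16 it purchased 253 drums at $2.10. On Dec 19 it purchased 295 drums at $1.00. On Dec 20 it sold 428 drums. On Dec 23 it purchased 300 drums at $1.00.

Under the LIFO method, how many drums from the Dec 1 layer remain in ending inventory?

41

Dec 8, 154 sold [LIFO — newest first]: 91 @ $5.35 + 63 @ $7.40 = $953.05
Dec 20, 428 sold [LIFO — newest first]: 295 @ $1.00 + 133 @ $2.10 = $574.30
Total COGS = $953.05 + $574.30 = $1,527.35
Ending inventory: 41 @ $7.40 + 84 @ $6.95 + 113 @ $1.70 + 120 @ $2.10 + 300 @ $1.00 = $1,631.30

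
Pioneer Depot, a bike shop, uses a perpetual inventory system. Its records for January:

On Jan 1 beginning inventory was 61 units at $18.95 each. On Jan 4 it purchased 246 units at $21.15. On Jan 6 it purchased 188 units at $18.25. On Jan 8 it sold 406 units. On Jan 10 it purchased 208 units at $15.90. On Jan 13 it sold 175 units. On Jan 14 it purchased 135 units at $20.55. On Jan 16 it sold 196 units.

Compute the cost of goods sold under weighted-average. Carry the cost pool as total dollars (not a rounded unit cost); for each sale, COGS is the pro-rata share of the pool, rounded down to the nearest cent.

COGS = $14,718.75

After Jan 1: 61 on hand, pool $1,155.95 (≈ $18.9500 each)
After Jan 4: 307 on hand, pool $6,358.85 (≈ $20.7129 each)
After Jan 6: 495 on hand, pool $9,789.85 (≈ $19.7775 each)
Jan 8, sell 406: 406/495 × $9,789.85 → $8,029.65
After Jan 10: 297 on hand, pool $5,067.40 (≈ $17.0620 each)
Jan 13, sell 175: 175/297 × $5,067.40 → $2,985.84
After Jan 14: 257 on hand, pool $4,855.81 (≈ $18.8942 each)
Jan 16, sell 196: 196/257 × $4,855.81 → $3,703.26
Total COGS = $8,029.65 + $2,985.84 + $3,703.26 = $14,718.75
Ending inventory (cost pool remaining) = $1,152.55
Check: goods available $15,871.30 = COGS $14,718.75 + ending $1,152.55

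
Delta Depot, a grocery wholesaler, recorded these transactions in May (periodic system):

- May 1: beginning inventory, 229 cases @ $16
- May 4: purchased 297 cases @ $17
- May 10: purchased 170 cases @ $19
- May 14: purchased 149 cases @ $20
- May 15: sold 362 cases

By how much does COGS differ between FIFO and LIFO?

FIFO COGS: 229 @ $16 + 133 @ $17 = $5,925
LIFO COGS: 149 @ $20 + 170 @ $19 + 43 @ $17 = $6,941
Difference = |$5,925 − $6,941| = $1,016

$1,016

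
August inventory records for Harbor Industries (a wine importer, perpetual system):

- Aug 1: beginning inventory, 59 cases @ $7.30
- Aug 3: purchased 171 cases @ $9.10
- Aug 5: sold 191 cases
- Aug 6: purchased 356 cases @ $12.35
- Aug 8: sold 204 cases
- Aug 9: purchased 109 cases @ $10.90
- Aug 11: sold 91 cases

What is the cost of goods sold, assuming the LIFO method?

COGS = $5,213.40

Aug 5, 191 sold [LIFO — newest first]: 171 @ $9.10 + 20 @ $7.30 = $1,702.10
Aug 8, 204 sold [LIFO — newest first]: 204 @ $12.35 = $2,519.40
Aug 11, 91 sold [LIFO — newest first]: 91 @ $10.90 = $991.90
Total COGS = $1,702.10 + $2,519.40 + $991.90 = $5,213.40
Ending inventory: 39 @ $7.30 + 152 @ $12.35 + 18 @ $10.90 = $2,358.10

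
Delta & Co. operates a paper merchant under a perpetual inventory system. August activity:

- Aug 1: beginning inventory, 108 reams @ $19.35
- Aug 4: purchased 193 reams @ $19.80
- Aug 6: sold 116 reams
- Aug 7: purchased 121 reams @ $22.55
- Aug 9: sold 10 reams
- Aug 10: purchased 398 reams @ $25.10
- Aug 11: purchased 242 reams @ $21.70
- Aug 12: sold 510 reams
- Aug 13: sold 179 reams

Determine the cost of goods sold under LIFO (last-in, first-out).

Aug 6, 116 sold [LIFO — newest first]: 116 @ $19.80 = $2,296.80
Aug 9, 10 sold [LIFO — newest first]: 10 @ $22.55 = $225.50
Aug 12, 510 sold [LIFO — newest first]: 242 @ $21.70 + 268 @ $25.10 = $11,978.20
Aug 13, 179 sold [LIFO — newest first]: 130 @ $25.10 + 49 @ $22.55 = $4,367.95
Total COGS = $2,296.80 + $225.50 + $11,978.20 + $4,367.95 = $18,868.45
Ending inventory: 108 @ $19.35 + 77 @ $19.80 + 62 @ $22.55 = $5,012.50

COGS = $18,868.45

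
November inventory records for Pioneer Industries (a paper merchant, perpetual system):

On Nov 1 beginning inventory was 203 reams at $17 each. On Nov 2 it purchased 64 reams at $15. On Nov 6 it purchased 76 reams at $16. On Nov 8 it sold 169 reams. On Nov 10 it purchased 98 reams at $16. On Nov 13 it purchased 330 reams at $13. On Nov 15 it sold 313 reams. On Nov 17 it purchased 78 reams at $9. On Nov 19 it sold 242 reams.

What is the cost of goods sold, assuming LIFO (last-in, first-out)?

Nov 8, 169 sold [LIFO — newest first]: 76 @ $16 + 64 @ $15 + 29 @ $17 = $2,669
Nov 15, 313 sold [LIFO — newest first]: 313 @ $13 = $4,069
Nov 19, 242 sold [LIFO — newest first]: 78 @ $9 + 17 @ $13 + 98 @ $16 + 49 @ $17 = $3,324
Total COGS = $2,669 + $4,069 + $3,324 = $10,062
Ending inventory: 125 @ $17 = $2,125

COGS = $10,062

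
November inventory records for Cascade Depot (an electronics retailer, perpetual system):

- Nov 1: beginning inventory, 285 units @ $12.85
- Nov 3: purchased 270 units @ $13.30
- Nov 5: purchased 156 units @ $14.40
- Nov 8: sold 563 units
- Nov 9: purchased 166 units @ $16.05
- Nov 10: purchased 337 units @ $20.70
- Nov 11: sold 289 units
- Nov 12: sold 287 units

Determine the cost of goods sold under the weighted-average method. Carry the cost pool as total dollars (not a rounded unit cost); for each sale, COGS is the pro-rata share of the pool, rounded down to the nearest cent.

COGS = $17,801.41

After Nov 1: 285 on hand, pool $3,662.25 (≈ $12.8500 each)
After Nov 3: 555 on hand, pool $7,253.25 (≈ $13.0689 each)
After Nov 5: 711 on hand, pool $9,499.65 (≈ $13.3610 each)
Nov 8, sell 563: 563/711 × $9,499.65 → $7,522.22
After Nov 9: 314 on hand, pool $4,641.73 (≈ $14.7826 each)
After Nov 10: 651 on hand, pool $11,617.63 (≈ $17.8458 each)
Nov 11, sell 289: 289/651 × $11,617.63 → $5,157.44
Nov 12, sell 287: 287/362 × $6,460.19 → $5,121.75
Total COGS = $7,522.22 + $5,157.44 + $5,121.75 = $17,801.41
Ending inventory (cost pool remaining) = $1,338.44
Check: goods available $19,139.85 = COGS $17,801.41 + ending $1,338.44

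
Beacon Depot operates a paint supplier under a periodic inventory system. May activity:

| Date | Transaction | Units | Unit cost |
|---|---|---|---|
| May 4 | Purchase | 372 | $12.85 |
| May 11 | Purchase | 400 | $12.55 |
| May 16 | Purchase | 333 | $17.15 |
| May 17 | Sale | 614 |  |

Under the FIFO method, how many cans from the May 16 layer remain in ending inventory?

333

May 17, 614 sold [FIFO — oldest first]: 372 @ $12.85 + 242 @ $12.55 = $7,817.30
Ending inventory: 158 @ $12.55 + 333 @ $17.15 = $7,693.85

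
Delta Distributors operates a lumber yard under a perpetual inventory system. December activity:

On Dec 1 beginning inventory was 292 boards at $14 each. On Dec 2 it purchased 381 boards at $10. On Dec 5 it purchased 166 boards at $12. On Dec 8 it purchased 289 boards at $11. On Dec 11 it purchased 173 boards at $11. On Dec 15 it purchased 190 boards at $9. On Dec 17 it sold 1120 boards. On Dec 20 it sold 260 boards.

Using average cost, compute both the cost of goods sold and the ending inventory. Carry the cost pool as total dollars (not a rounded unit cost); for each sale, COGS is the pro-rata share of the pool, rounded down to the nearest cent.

After Dec 1: 292 on hand, pool $4,088.00 (≈ $14.0000 each)
After Dec 2: 673 on hand, pool $7,898.00 (≈ $11.7355 each)
After Dec 5: 839 on hand, pool $9,890.00 (≈ $11.7878 each)
After Dec 8: 1128 on hand, pool $13,069.00 (≈ $11.5860 each)
After Dec 11: 1301 on hand, pool $14,972.00 (≈ $11.5081 each)
After Dec 15: 1491 on hand, pool $16,682.00 (≈ $11.1885 each)
Dec 17, sell 1120: 1120/1491 × $16,682.00 → $12,531.07
Dec 20, sell 260: 260/371 × $4,150.93 → $2,909.00
Total COGS = $12,531.07 + $2,909.00 = $15,440.07
Ending inventory (cost pool remaining) = $1,241.93
Check: goods available $16,682.00 = COGS $15,440.07 + ending $1,241.93

COGS = $15,440.07; ending inventory = $1,241.93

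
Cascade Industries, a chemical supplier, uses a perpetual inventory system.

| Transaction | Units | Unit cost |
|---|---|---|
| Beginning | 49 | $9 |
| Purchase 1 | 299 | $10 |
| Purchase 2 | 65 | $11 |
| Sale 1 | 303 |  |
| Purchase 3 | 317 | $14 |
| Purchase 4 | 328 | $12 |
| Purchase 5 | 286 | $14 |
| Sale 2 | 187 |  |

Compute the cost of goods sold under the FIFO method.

Sale 1 (303) [FIFO — oldest first]: 49 @ $9 + 254 @ $10 = $2,981
Sale 2 (187) [FIFO — oldest first]: 45 @ $10 + 65 @ $11 + 77 @ $14 = $2,243
Total COGS = $2,981 + $2,243 = $5,224
Ending inventory: 240 @ $14 + 328 @ $12 + 286 @ $14 = $11,300

COGS = $5,224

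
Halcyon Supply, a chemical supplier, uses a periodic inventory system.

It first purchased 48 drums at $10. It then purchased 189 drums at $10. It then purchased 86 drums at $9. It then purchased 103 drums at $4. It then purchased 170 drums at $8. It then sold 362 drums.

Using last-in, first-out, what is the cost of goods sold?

COGS = $2,576

Sale 1 (362) [LIFO — newest first]: 170 @ $8 + 103 @ $4 + 86 @ $9 + 3 @ $10 = $2,576
Ending inventory: 48 @ $10 + 186 @ $10 = $2,340
Check: goods available $4,916 = COGS $2,576 + ending $2,340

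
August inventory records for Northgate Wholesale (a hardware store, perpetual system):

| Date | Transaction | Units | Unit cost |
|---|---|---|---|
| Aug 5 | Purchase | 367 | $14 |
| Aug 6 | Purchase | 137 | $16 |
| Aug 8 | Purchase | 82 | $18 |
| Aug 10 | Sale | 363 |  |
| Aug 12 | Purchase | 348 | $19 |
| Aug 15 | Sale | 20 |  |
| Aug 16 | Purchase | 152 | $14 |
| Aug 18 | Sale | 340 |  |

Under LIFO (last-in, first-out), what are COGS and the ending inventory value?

COGS = $11,764; ending inventory = $5,782

Aug 10, 363 sold [LIFO — newest first]: 82 @ $18 + 137 @ $16 + 144 @ $14 = $5,684
Aug 15, 20 sold [LIFO — newest first]: 20 @ $19 = $380
Aug 18, 340 sold [LIFO — newest first]: 152 @ $14 + 188 @ $19 = $5,700
Total COGS = $5,684 + $380 + $5,700 = $11,764
Ending inventory: 223 @ $14 + 140 @ $19 = $5,782
Check: goods available $17,546 = COGS $11,764 + ending $5,782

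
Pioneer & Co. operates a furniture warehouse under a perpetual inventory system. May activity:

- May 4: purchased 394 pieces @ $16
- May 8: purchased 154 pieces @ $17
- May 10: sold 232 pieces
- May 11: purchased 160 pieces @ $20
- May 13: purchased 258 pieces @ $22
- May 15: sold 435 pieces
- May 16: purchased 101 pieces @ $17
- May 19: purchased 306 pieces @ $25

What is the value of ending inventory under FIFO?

Ending inventory = $15,863

May 10, 232 sold [FIFO — oldest first]: 232 @ $16 = $3,712
May 15, 435 sold [FIFO — oldest first]: 162 @ $16 + 154 @ $17 + 119 @ $20 = $7,590
Total COGS = $3,712 + $7,590 = $11,302
Ending inventory: 41 @ $20 + 258 @ $22 + 101 @ $17 + 306 @ $25 = $15,863
Check: goods available $27,165 = COGS $11,302 + ending $15,863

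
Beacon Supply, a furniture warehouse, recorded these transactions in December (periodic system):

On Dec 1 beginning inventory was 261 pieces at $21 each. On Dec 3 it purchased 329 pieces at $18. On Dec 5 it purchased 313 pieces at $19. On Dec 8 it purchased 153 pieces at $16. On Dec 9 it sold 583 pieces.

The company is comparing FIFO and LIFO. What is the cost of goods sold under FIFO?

COGS = $11,277

FIFO COGS: 261 @ $21 + 322 @ $18 = $11,277
LIFO COGS: 153 @ $16 + 313 @ $19 + 117 @ $18 = $10,501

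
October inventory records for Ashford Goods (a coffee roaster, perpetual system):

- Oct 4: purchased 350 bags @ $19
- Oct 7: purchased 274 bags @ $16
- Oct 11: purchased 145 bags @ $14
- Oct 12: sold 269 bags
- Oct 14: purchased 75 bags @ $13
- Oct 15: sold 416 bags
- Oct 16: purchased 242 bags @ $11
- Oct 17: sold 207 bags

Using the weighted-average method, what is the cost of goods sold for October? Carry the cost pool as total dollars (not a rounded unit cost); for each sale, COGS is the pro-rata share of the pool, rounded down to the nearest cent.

COGS = $14,146.37

After Oct 4: 350 on hand, pool $6,650.00 (≈ $19.0000 each)
After Oct 7: 624 on hand, pool $11,034.00 (≈ $17.6827 each)
After Oct 11: 769 on hand, pool $13,064.00 (≈ $16.9883 each)
Oct 12, sell 269: 269/769 × $13,064.00 → $4,569.85
After Oct 14: 575 on hand, pool $9,469.15 (≈ $16.4681 each)
Oct 15, sell 416: 416/575 × $9,469.15 → $6,850.72
After Oct 16: 401 on hand, pool $5,280.43 (≈ $13.1682 each)
Oct 17, sell 207: 207/401 × $5,280.43 → $2,725.80
Total COGS = $4,569.85 + $6,850.72 + $2,725.80 = $14,146.37
Ending inventory (cost pool remaining) = $2,554.63
Check: goods available $16,701.00 = COGS $14,146.37 + ending $2,554.63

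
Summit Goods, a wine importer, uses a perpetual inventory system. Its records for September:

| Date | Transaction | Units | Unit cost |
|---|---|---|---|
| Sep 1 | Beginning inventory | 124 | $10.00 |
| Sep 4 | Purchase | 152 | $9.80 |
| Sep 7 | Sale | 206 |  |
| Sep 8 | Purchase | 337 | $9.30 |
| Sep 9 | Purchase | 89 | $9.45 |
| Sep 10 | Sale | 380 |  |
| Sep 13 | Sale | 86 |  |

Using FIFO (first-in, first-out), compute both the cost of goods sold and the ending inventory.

COGS = $6,421.25; ending inventory = $283.50

Sep 7, 206 sold [FIFO — oldest first]: 124 @ $10.00 + 82 @ $9.80 = $2,043.60
Sep 10, 380 sold [FIFO — oldest first]: 70 @ $9.80 + 310 @ $9.30 = $3,569.00
Sep 13, 86 sold [FIFO — oldest first]: 27 @ $9.30 + 59 @ $9.45 = $808.65
Total COGS = $2,043.60 + $3,569.00 + $808.65 = $6,421.25
Ending inventory: 30 @ $9.45 = $283.50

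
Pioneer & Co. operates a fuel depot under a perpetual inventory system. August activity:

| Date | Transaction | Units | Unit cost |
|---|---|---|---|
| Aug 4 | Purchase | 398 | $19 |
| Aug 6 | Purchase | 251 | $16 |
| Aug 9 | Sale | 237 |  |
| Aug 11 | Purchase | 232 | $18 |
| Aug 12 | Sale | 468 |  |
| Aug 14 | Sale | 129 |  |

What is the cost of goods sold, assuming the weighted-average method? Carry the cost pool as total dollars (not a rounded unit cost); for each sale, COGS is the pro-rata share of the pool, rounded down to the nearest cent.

COGS = $14,912.81

After Aug 4: 398 on hand, pool $7,562.00 (≈ $19.0000 each)
After Aug 6: 649 on hand, pool $11,578.00 (≈ $17.8398 each)
Aug 9, sell 237: 237/649 × $11,578.00 → $4,228.02
After Aug 11: 644 on hand, pool $11,525.98 (≈ $17.8975 each)
Aug 12, sell 468: 468/644 × $11,525.98 → $8,376.02
Aug 14, sell 129: 129/176 × $3,149.96 → $2,308.77
Total COGS = $4,228.02 + $8,376.02 + $2,308.77 = $14,912.81
Ending inventory (cost pool remaining) = $841.19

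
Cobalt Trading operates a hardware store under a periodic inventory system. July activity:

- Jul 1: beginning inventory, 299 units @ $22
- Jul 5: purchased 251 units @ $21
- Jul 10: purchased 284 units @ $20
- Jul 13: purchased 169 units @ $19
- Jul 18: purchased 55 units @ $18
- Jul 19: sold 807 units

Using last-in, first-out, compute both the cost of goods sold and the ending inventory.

COGS = $16,208; ending inventory = $5,522

Jul 19, 807 sold [LIFO — newest first]: 55 @ $18 + 169 @ $19 + 284 @ $20 + 251 @ $21 + 48 @ $22 = $16,208
Ending inventory: 251 @ $22 = $5,522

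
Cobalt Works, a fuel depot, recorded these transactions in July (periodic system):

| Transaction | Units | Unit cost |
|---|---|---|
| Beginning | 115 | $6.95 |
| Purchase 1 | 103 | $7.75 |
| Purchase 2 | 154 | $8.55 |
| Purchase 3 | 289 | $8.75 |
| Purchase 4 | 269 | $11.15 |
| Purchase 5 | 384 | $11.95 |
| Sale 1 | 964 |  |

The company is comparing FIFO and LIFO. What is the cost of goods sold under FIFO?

COGS = $8,848.60

FIFO COGS: 115 @ $6.95 + 103 @ $7.75 + 154 @ $8.55 + 289 @ $8.75 + 269 @ $11.15 + 34 @ $11.95 = $8,848.60
LIFO COGS: 384 @ $11.95 + 269 @ $11.15 + 289 @ $8.75 + 22 @ $8.55 = $10,305.00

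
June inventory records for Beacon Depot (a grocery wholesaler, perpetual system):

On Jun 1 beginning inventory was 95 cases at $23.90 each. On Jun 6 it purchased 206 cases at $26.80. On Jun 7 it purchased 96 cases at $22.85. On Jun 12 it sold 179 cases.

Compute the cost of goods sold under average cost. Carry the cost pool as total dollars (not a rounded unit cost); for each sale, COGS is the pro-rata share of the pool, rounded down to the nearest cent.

After Jun 1: 95 on hand, pool $2,270.50 (≈ $23.9000 each)
After Jun 6: 301 on hand, pool $7,791.30 (≈ $25.8847 each)
After Jun 7: 397 on hand, pool $9,984.90 (≈ $25.1509 each)
Jun 12, sell 179: 179/397 × $9,984.90 → $4,502.00
Ending inventory (cost pool remaining) = $5,482.90

COGS = $4,502.00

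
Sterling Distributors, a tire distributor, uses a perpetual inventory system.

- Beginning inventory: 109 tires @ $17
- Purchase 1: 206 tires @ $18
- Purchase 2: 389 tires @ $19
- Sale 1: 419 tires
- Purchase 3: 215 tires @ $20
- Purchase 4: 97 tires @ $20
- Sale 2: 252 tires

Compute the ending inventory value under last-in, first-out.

Ending inventory = $6,221

Sale 1 (419) [LIFO — newest first]: 389 @ $19 + 30 @ $18 = $7,931
Sale 2 (252) [LIFO — newest first]: 97 @ $20 + 155 @ $20 = $5,040
Total COGS = $7,931 + $5,040 = $12,971
Ending inventory: 109 @ $17 + 176 @ $18 + 60 @ $20 = $6,221
Check: goods available $19,192 = COGS $12,971 + ending $6,221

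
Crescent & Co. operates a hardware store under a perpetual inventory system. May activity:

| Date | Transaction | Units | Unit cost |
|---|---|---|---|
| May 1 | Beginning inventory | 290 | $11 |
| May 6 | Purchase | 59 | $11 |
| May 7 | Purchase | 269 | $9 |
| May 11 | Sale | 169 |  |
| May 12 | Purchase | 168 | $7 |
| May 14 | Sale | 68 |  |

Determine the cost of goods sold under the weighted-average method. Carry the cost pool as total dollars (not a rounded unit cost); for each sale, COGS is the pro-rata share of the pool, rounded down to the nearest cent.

COGS = $2,342.73

After May 1: 290 on hand, pool $3,190.00 (≈ $11.0000 each)
After May 6: 349 on hand, pool $3,839.00 (≈ $11.0000 each)
After May 7: 618 on hand, pool $6,260.00 (≈ $10.1294 each)
May 11, sell 169: 169/618 × $6,260.00 → $1,711.87
After May 12: 617 on hand, pool $5,724.13 (≈ $9.2774 each)
May 14, sell 68: 68/617 × $5,724.13 → $630.86
Total COGS = $1,711.87 + $630.86 = $2,342.73
Ending inventory (cost pool remaining) = $5,093.27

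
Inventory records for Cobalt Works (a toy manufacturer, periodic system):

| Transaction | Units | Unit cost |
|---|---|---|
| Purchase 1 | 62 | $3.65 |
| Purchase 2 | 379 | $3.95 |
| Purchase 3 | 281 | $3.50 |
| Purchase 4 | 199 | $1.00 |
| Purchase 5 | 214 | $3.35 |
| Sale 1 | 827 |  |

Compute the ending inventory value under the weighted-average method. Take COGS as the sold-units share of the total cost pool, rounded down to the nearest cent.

Ending inventory = $983.09

Sale 1, sell 827: 827/1135 × $3,622.75 → $2,639.66
Ending inventory (cost pool remaining) = $983.09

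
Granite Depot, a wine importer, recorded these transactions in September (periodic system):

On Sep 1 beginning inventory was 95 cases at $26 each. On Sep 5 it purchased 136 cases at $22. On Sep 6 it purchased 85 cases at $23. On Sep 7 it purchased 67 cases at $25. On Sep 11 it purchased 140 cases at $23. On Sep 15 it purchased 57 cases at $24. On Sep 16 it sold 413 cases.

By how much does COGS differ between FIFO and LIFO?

$156

FIFO COGS: 95 @ $26 + 136 @ $22 + 85 @ $23 + 67 @ $25 + 30 @ $23 = $9,782
LIFO COGS: 57 @ $24 + 140 @ $23 + 67 @ $25 + 85 @ $23 + 64 @ $22 = $9,626
Difference = |$9,782 − $9,626| = $156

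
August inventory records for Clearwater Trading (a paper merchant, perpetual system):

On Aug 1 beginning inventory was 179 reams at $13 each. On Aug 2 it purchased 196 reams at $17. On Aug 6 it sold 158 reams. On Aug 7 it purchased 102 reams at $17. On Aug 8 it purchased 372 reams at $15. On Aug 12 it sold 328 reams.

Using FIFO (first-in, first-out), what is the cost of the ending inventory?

Aug 6, 158 sold [FIFO — oldest first]: 158 @ $13 = $2,054
Aug 12, 328 sold [FIFO — oldest first]: 21 @ $13 + 196 @ $17 + 102 @ $17 + 9 @ $15 = $5,474
Total COGS = $2,054 + $5,474 = $7,528
Ending inventory: 363 @ $15 = $5,445
Check: goods available $12,973 = COGS $7,528 + ending $5,445

Ending inventory = $5,445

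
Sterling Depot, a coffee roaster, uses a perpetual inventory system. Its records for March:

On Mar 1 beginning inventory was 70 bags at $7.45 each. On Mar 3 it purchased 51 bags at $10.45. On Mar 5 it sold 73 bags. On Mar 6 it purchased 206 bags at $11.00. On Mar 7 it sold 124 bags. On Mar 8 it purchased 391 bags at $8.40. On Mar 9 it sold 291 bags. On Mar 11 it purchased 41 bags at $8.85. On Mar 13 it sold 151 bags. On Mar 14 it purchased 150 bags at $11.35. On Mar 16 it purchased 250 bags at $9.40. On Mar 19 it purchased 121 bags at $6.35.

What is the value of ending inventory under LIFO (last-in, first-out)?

Mar 5, 73 sold [LIFO — newest first]: 51 @ $10.45 + 22 @ $7.45 = $696.85
Mar 7, 124 sold [LIFO — newest first]: 124 @ $11.00 = $1,364.00
Mar 9, 291 sold [LIFO — newest first]: 291 @ $8.40 = $2,444.40
Mar 13, 151 sold [LIFO — newest first]: 41 @ $8.85 + 100 @ $8.40 + 10 @ $11.00 = $1,312.85
Total COGS = $696.85 + $1,364.00 + $2,444.40 + $1,312.85 = $5,818.10
Ending inventory: 48 @ $7.45 + 72 @ $11.00 + 150 @ $11.35 + 250 @ $9.40 + 121 @ $6.35 = $5,970.45

Ending inventory = $5,970.45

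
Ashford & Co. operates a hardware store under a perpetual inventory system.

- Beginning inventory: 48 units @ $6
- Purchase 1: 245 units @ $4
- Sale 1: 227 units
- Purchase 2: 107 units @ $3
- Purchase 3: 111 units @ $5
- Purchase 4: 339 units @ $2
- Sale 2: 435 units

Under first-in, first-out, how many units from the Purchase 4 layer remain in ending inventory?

188

Sale 1 (227) [FIFO — oldest first]: 48 @ $6 + 179 @ $4 = $1,004
Sale 2 (435) [FIFO — oldest first]: 66 @ $4 + 107 @ $3 + 111 @ $5 + 151 @ $2 = $1,442
Total COGS = $1,004 + $1,442 = $2,446
Ending inventory: 188 @ $2 = $376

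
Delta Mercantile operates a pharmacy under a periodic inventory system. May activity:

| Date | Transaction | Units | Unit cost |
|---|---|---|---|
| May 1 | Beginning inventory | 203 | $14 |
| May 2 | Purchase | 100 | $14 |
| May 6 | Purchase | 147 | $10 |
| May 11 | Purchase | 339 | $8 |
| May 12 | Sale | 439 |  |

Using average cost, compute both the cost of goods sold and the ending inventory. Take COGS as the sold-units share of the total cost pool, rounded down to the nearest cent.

May 12, sell 439: 439/789 × $8,424.00 → $4,687.11
Ending inventory (cost pool remaining) = $3,736.89
Check: goods available $8,424.00 = COGS $4,687.11 + ending $3,736.89

COGS = $4,687.11; ending inventory = $3,736.89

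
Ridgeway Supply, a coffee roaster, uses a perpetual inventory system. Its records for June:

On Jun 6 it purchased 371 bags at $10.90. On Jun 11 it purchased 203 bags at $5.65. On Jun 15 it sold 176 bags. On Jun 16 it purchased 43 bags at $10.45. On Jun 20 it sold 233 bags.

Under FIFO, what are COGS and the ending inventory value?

COGS = $4,258.60; ending inventory = $1,381.60

Jun 15, 176 sold [FIFO — oldest first]: 176 @ $10.90 = $1,918.40
Jun 20, 233 sold [FIFO — oldest first]: 195 @ $10.90 + 38 @ $5.65 = $2,340.20
Total COGS = $1,918.40 + $2,340.20 = $4,258.60
Ending inventory: 165 @ $5.65 + 43 @ $10.45 = $1,381.60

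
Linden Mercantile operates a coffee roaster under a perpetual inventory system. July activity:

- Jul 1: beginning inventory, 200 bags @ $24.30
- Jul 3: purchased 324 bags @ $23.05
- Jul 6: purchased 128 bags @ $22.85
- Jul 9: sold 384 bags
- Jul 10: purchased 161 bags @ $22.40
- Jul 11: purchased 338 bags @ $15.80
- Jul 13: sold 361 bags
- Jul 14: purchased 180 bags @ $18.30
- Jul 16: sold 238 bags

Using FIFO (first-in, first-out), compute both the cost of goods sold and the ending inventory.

Jul 9, 384 sold [FIFO — oldest first]: 200 @ $24.30 + 184 @ $23.05 = $9,101.20
Jul 13, 361 sold [FIFO — oldest first]: 140 @ $23.05 + 128 @ $22.85 + 93 @ $22.40 = $8,235.00
Jul 16, 238 sold [FIFO — oldest first]: 68 @ $22.40 + 170 @ $15.80 = $4,209.20
Total COGS = $9,101.20 + $8,235.00 + $4,209.20 = $21,545.40
Ending inventory: 168 @ $15.80 + 180 @ $18.30 = $5,948.40

COGS = $21,545.40; ending inventory = $5,948.40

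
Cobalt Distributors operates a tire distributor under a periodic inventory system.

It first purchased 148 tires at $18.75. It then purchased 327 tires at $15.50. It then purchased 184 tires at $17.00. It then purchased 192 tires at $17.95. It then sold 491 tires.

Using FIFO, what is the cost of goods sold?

Sale 1 (491) [FIFO — oldest first]: 148 @ $18.75 + 327 @ $15.50 + 16 @ $17.00 = $8,115.50
Ending inventory: 168 @ $17.00 + 192 @ $17.95 = $6,302.40

COGS = $8,115.50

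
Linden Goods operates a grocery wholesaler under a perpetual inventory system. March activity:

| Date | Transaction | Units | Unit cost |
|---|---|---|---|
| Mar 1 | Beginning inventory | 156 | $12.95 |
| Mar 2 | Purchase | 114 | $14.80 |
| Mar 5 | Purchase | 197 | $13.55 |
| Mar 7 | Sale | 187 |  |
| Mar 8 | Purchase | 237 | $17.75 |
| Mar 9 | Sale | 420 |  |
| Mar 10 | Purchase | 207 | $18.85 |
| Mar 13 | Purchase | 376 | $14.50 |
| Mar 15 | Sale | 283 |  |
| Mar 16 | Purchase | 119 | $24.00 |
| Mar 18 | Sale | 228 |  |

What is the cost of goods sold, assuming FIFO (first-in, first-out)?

COGS = $17,486.95

Mar 7, 187 sold [FIFO — oldest first]: 156 @ $12.95 + 31 @ $14.80 = $2,479.00
Mar 9, 420 sold [FIFO — oldest first]: 83 @ $14.80 + 197 @ $13.55 + 140 @ $17.75 = $6,382.75
Mar 15, 283 sold [FIFO — oldest first]: 97 @ $17.75 + 186 @ $18.85 = $5,227.85
Mar 18, 228 sold [FIFO — oldest first]: 21 @ $18.85 + 207 @ $14.50 = $3,397.35
Total COGS = $2,479.00 + $6,382.75 + $5,227.85 + $3,397.35 = $17,486.95
Ending inventory: 169 @ $14.50 + 119 @ $24.00 = $5,306.50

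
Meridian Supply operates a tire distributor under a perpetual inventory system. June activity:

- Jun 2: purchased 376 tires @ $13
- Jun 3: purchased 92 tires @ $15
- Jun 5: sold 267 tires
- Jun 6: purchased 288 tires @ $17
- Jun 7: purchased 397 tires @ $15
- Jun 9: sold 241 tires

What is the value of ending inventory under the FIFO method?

Ending inventory = $10,171

Jun 5, 267 sold [FIFO — oldest first]: 267 @ $13 = $3,471
Jun 9, 241 sold [FIFO — oldest first]: 109 @ $13 + 92 @ $15 + 40 @ $17 = $3,477
Total COGS = $3,471 + $3,477 = $6,948
Ending inventory: 248 @ $17 + 397 @ $15 = $10,171
Check: goods available $17,119 = COGS $6,948 + ending $10,171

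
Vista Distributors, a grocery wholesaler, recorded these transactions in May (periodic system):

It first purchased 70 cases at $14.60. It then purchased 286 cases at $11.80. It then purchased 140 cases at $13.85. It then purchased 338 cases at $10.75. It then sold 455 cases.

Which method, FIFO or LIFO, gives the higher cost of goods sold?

FIFO

FIFO COGS: 70 @ $14.60 + 286 @ $11.80 + 99 @ $13.85 = $5,767.95
LIFO COGS: 338 @ $10.75 + 117 @ $13.85 = $5,253.95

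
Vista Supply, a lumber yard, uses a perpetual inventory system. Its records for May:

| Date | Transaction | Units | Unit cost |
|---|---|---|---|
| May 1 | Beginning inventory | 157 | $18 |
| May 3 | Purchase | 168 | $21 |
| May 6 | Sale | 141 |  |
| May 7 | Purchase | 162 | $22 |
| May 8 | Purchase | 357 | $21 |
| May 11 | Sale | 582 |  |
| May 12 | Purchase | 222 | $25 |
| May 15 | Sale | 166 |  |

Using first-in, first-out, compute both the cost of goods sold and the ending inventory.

May 6, 141 sold [FIFO — oldest first]: 141 @ $18 = $2,538
May 11, 582 sold [FIFO — oldest first]: 16 @ $18 + 168 @ $21 + 162 @ $22 + 236 @ $21 = $12,336
May 15, 166 sold [FIFO — oldest first]: 121 @ $21 + 45 @ $25 = $3,666
Total COGS = $2,538 + $12,336 + $3,666 = $18,540
Ending inventory: 177 @ $25 = $4,425

COGS = $18,540; ending inventory = $4,425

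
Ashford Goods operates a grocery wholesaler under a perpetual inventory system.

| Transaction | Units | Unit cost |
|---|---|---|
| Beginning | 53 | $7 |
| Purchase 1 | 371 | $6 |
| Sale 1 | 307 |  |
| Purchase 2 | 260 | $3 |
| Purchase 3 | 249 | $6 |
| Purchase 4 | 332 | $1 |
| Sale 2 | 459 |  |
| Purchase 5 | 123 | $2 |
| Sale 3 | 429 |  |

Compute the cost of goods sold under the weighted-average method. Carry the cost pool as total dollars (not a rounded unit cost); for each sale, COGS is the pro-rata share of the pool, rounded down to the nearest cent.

After Beginning: 53 on hand, pool $371.00 (≈ $7.0000 each)
After Purchase 1: 424 on hand, pool $2,597.00 (≈ $6.1250 each)
Sale 1, sell 307: 307/424 × $2,597.00 → $1,880.37
After Purchase 2: 377 on hand, pool $1,496.63 (≈ $3.9698 each)
After Purchase 3: 626 on hand, pool $2,990.63 (≈ $4.7774 each)
After Purchase 4: 958 on hand, pool $3,322.63 (≈ $3.4683 each)
Sale 2, sell 459: 459/958 × $3,322.63 → $1,591.94
After Purchase 5: 622 on hand, pool $1,976.69 (≈ $3.1780 each)
Sale 3, sell 429: 429/622 × $1,976.69 → $1,363.34
Total COGS = $1,880.37 + $1,591.94 + $1,363.34 = $4,835.65
Ending inventory (cost pool remaining) = $613.35
Check: goods available $5,449.00 = COGS $4,835.65 + ending $613.35

COGS = $4,835.65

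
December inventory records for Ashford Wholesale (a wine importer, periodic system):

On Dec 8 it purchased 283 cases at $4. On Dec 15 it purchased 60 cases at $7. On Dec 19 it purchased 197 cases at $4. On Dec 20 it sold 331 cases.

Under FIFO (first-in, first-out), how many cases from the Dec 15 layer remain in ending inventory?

12

Dec 20, 331 sold [FIFO — oldest first]: 283 @ $4 + 48 @ $7 = $1,468
Ending inventory: 12 @ $7 + 197 @ $4 = $872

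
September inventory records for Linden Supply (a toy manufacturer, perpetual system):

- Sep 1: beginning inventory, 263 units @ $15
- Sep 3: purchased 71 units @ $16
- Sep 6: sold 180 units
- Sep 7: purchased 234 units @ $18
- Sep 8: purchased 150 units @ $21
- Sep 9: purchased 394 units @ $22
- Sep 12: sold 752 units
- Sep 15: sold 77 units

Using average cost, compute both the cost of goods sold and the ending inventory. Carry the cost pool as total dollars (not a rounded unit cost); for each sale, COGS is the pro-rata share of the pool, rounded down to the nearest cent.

COGS = $19,080.53; ending inventory = $2,030.47

After Sep 1: 263 on hand, pool $3,945.00 (≈ $15.0000 each)
After Sep 3: 334 on hand, pool $5,081.00 (≈ $15.2126 each)
Sep 6, sell 180: 180/334 × $5,081.00 → $2,738.26
After Sep 7: 388 on hand, pool $6,554.74 (≈ $16.8937 each)
After Sep 8: 538 on hand, pool $9,704.74 (≈ $18.0386 each)
After Sep 9: 932 on hand, pool $18,372.74 (≈ $19.7132 each)
Sep 12, sell 752: 752/932 × $18,372.74 → $14,824.35
Sep 15, sell 77: 77/180 × $3,548.39 → $1,517.92
Total COGS = $2,738.26 + $14,824.35 + $1,517.92 = $19,080.53
Ending inventory (cost pool remaining) = $2,030.47
Check: goods available $21,111.00 = COGS $19,080.53 + ending $2,030.47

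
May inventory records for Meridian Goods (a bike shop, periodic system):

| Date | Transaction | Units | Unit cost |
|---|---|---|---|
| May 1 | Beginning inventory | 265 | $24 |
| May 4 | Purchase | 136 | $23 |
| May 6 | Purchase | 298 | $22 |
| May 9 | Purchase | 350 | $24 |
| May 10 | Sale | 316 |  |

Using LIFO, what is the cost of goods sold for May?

May 10, 316 sold [LIFO — newest first]: 316 @ $24 = $7,584
Ending inventory: 265 @ $24 + 136 @ $23 + 298 @ $22 + 34 @ $24 = $16,860

COGS = $7,584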